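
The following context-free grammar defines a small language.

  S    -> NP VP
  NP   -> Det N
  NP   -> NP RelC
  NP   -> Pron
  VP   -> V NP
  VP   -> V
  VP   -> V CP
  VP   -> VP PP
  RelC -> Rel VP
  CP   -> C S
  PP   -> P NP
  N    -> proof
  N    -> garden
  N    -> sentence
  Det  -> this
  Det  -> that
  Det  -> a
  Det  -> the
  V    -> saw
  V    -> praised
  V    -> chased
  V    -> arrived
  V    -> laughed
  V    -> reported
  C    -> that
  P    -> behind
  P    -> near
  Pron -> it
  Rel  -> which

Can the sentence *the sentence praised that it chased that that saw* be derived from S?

A C/Det word can never sit immediately before a V word in any string this grammar generates, so the substring 'that saw' rules out a derivation.

Ungrammatical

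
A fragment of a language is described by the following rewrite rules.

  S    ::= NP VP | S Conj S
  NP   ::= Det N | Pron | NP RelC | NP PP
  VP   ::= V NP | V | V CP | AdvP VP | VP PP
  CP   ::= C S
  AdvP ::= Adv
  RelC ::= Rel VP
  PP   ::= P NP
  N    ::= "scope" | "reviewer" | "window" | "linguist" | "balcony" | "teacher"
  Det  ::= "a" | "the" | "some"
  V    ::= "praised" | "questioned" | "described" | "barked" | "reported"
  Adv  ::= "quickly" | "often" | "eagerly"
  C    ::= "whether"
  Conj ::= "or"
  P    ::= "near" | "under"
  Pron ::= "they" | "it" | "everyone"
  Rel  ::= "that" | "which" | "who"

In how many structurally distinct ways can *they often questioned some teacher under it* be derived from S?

Two of the 3 distinct bracketings:
[S [NP [Pron they]] [VP [AdvP [Adv often]] [VP [V questioned] [NP [NP [Det some] [N teacher]] [PP [P under] [NP [Pron it]]]]]]]
[S [NP [Pron they]] [VP [AdvP [Adv often]] [VP [VP [V questioned] [NP [Det some] [N teacher]]] [PP [P under] [NP [Pron it]]]]]]
The difference turns on whether NP → NP PP is used at the relevant span, versus an alternative expansion of NP.

3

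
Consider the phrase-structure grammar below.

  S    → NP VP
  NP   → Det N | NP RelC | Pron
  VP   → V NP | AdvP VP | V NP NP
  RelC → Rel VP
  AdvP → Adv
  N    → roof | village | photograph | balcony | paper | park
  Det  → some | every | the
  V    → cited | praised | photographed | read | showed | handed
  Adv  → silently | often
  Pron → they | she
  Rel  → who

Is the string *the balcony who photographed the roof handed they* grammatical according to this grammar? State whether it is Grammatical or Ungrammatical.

Grammatical

[S [NP [NP [Det the] [N balcony]] [RelC [Rel who] [VP [V photographed] [NP [Det the] [N roof]]]]] [VP [V handed] [NP [Pron they]]]]
The bracketing above is licensed at every node by one of the given productions, with S at the root.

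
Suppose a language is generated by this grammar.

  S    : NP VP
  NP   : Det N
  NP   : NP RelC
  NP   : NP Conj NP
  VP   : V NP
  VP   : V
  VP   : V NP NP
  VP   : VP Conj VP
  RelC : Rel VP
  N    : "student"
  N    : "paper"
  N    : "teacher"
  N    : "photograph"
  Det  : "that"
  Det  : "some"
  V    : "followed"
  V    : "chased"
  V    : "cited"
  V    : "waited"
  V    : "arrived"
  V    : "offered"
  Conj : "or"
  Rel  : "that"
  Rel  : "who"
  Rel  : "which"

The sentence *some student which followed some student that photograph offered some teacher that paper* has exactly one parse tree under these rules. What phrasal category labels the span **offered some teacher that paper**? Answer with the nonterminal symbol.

[S [NP [NP [Det some] [N student]] [RelC [Rel which] [VP [V followed] [NP [Det some] [N student]] [NP [Det that] [N photograph]]]]] [VP [V offered] [NP [Det some] [N teacher]] [NP [Det that] [N paper]]]]
The span 'offered some teacher that paper' is the VP node built by VP → V NP NP.

VP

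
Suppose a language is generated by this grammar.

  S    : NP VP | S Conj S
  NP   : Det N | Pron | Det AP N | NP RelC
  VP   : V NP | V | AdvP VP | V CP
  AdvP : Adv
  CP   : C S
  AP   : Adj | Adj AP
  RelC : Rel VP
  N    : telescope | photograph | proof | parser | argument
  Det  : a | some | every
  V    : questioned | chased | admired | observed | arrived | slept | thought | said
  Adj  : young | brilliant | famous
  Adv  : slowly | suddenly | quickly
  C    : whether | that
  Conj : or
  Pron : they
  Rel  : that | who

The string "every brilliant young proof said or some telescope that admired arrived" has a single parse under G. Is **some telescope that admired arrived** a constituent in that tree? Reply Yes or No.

Yes

[S [S [NP [Det every] [AP [Adj brilliant] [AP [Adj young]]] [N proof]] [VP [V said]]] [Conj or] [S [NP [NP [Det some] [N telescope]] [RelC [Rel that] [VP [V admired]]]] [VP [V arrived]]]]
The words 'some telescope that admired arrived' are exhaustively dominated by a single S node (built by S → NP VP), so they form a constituent.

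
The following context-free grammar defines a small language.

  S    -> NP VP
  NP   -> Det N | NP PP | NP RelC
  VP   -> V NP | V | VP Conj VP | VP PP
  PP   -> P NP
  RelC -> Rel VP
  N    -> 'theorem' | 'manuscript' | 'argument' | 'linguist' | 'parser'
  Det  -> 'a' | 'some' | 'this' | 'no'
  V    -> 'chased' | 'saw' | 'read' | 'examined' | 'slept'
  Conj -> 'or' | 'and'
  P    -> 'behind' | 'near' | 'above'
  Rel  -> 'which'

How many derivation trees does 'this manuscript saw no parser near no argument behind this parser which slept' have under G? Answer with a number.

Two of the 9 distinct bracketings:
[S [NP [Det this] [N manuscript]] [VP [V saw] [NP [NP [Det no] [N parser]] [PP [P near] [NP [NP [Det no] [N argument]] [PP [P behind] [NP [NP [Det this] [N parser]] [RelC [Rel which] [VP [V slept]]]]]]]]]]
[S [NP [Det this] [N manuscript]] [VP [V saw] [NP [NP [Det no] [N parser]] [PP [P near] [NP [NP [NP [Det no] [N argument]] [PP [P behind] [NP [Det this] [N parser]]]] [RelC [Rel which] [VP [V slept]]]]]]]]
The trees differ in how a recursive rule is bracketed over the same span.

9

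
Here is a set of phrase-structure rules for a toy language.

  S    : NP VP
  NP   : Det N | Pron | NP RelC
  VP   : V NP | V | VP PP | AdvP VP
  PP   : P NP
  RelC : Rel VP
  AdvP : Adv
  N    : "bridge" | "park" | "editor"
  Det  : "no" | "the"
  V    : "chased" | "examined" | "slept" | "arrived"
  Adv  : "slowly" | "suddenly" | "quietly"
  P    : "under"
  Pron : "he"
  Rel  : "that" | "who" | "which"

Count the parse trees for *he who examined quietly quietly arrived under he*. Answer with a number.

3

Two of the 3 distinct bracketings:
[S [NP [NP [Pron he]] [RelC [Rel who] [VP [V examined]]]] [VP [VP [AdvP [Adv quietly]] [VP [AdvP [Adv quietly]] [VP [V arrived]]]] [PP [P under] [NP [Pron he]]]]]
[S [NP [NP [Pron he]] [RelC [Rel who] [VP [V examined]]]] [VP [AdvP [Adv quietly]] [VP [VP [AdvP [Adv quietly]] [VP [V arrived]]] [PP [P under] [NP [Pron he]]]]]]
The trees differ in how a recursive rule is bracketed over the same span.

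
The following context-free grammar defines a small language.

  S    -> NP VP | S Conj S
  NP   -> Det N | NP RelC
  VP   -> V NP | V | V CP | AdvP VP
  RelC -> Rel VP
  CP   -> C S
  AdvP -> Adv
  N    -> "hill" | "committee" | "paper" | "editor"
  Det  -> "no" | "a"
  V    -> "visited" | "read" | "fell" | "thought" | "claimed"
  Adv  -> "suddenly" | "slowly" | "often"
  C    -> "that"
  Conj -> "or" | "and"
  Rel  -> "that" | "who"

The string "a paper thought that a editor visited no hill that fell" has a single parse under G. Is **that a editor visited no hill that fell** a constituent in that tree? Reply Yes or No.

[S [NP [Det a] [N paper]] [VP [V thought] [CP [C that] [S [NP [Det a] [N editor]] [VP [V visited] [NP [NP [Det no] [N hill]] [RelC [Rel that] [VP [V fell]]]]]]]]]
The words 'that a editor visited no hill that fell' are exhaustively dominated by a single CP node (built by CP → C S), so they form a constituent.

Yes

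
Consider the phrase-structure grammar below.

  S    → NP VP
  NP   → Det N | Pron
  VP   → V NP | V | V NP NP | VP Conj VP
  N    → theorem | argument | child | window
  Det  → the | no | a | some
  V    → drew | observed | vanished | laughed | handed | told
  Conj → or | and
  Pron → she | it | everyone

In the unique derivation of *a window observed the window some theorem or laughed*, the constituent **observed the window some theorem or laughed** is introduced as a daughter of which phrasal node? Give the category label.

S

[S [NP [Det a] [N window]] [VP [VP [V observed] [NP [Det the] [N window]] [NP [Det some] [N theorem]]] [Conj or] [VP [V laughed]]]]
The span 'observed the window some theorem or laughed' is the VP node built by VP → VP Conj VP.
Its mother is the S built by S → NP VP.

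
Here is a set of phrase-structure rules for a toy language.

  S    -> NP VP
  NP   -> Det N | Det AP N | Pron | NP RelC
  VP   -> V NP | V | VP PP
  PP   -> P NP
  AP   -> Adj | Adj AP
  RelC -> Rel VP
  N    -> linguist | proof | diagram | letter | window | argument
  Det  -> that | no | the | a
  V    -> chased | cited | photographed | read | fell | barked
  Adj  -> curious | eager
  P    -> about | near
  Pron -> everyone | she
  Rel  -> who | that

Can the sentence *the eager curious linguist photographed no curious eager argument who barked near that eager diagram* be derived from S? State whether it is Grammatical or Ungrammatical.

[S [NP [Det the] [AP [Adj eager] [AP [Adj curious]]] [N linguist]] [VP [V photographed] [NP [NP [Det no] [AP [Adj curious] [AP [Adj eager]]] [N argument]] [RelC [Rel who] [VP [VP [V barked]] [PP [P near] [NP [Det that] [AP [Adj eager]] [N diagram]]]]]]]]
Every word is introduced by a lexical rule and the phrasal rules combine the resulting categories into a single S.

Grammatical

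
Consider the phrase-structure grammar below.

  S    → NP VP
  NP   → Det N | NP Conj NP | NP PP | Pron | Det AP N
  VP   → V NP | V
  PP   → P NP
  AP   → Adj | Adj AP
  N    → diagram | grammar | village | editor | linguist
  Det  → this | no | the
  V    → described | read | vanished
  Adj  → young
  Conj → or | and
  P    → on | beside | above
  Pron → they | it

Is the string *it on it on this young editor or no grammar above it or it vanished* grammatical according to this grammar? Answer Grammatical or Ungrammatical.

Grammatical

S
  NP
    NP
      NP
        Pron: it
      PP
        P: on
        NP
          NP
            Pron: it
          PP
            P: on
            NP
              Det: this
              AP
                Adj: young
              N: editor
    Conj: or
    NP
      NP
        NP
          Det: no
          N: grammar
        PP
          P: above
          NP
            Pron: it
      Conj: or
      NP
        Pron: it
  VP
    V: vanished
Each bracket corresponds to one application of a listed rule, so the string is derivable from S.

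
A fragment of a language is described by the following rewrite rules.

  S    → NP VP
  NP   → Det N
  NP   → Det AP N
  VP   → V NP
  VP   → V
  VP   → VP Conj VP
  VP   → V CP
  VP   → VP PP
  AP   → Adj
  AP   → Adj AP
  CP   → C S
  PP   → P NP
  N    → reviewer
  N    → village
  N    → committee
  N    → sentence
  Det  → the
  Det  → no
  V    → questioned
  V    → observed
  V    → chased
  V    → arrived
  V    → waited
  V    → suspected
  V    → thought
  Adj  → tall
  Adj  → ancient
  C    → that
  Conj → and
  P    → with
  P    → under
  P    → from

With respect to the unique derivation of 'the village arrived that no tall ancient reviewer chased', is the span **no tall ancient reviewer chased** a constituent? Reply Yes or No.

Yes

[S [NP [Det the] [N village]] [VP [V arrived] [CP [C that] [S [NP [Det no] [AP [Adj tall] [AP [Adj ancient]]] [N reviewer]] [VP [V chased]]]]]]
The words 'no tall ancient reviewer chased' are exhaustively dominated by a single S node (built by S → NP VP), so they form a constituent.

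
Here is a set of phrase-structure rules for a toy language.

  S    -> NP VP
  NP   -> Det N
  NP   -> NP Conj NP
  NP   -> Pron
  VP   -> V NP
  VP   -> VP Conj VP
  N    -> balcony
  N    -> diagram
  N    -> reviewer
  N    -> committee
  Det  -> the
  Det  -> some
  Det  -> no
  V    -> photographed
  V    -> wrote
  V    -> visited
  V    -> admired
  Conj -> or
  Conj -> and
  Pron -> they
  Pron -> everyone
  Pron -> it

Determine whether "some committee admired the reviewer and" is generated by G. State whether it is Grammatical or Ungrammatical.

For S → NP VP, the only prefix that parses as NP is 'some committee', but the remainder 'admired the reviewer and' is not a VP under these rules.

Ungrammatical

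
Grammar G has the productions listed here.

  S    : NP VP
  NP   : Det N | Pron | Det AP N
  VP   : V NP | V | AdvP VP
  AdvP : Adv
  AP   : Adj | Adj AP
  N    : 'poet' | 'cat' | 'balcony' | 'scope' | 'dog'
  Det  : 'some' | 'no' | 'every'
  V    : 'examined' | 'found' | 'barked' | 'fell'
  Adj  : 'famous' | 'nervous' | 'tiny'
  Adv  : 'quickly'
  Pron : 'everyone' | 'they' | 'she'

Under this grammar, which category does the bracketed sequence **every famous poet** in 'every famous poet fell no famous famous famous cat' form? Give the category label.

[S [NP [Det every] [AP [Adj famous]] [N poet]] [VP [V fell] [NP [Det no] [AP [Adj famous] [AP [Adj famous] [AP [Adj famous]]]] [N cat]]]]
The span 'every famous poet' is the NP node built by NP → Det AP N.

NP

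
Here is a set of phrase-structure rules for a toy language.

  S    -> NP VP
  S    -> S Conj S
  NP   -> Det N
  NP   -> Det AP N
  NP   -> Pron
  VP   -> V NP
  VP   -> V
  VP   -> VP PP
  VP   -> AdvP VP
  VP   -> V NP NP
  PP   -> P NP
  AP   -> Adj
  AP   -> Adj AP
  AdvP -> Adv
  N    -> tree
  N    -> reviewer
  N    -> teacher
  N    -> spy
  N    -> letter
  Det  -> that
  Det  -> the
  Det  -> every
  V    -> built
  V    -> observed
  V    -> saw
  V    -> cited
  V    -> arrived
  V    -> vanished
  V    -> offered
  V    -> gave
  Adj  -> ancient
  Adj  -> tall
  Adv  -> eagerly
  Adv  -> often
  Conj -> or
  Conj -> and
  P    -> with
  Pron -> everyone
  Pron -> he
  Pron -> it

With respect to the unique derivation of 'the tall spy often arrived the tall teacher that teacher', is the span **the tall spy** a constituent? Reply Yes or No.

[S [NP [Det the] [AP [Adj tall]] [N spy]] [VP [AdvP [Adv often]] [VP [V arrived] [NP [Det the] [AP [Adj tall]] [N teacher]] [NP [Det that] [N teacher]]]]]
The words 'the tall spy' are exhaustively dominated by a single NP node (built by NP → Det AP N), so they form a constituent.

Yes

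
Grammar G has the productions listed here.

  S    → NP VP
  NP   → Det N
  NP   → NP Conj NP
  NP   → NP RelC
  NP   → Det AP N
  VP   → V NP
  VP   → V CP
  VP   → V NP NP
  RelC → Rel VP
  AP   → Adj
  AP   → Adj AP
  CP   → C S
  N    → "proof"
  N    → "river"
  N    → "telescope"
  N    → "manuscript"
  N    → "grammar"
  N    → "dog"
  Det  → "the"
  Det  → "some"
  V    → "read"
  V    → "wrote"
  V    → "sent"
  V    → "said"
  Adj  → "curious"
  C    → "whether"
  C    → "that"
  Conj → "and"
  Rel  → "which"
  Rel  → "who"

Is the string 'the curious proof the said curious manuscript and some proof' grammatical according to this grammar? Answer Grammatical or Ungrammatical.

Ungrammatical

A Det word can never sit immediately before a V word in any string this grammar generates, so the substring 'the said' rules out a derivation.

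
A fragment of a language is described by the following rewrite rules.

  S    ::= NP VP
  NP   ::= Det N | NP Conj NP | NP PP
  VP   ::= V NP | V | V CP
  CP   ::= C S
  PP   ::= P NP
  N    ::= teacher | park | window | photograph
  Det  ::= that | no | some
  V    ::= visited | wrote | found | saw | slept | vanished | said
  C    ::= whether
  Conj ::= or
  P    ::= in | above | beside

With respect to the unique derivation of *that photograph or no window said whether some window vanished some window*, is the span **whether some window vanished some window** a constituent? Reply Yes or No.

[S [NP [NP [Det that] [N photograph]] [Conj or] [NP [Det no] [N window]]] [VP [V said] [CP [C whether] [S [NP [Det some] [N window]] [VP [V vanished] [NP [Det some] [N window]]]]]]]
The words 'whether some window vanished some window' are exhaustively dominated by a single CP node (built by CP → C S), so they form a constituent.

Yes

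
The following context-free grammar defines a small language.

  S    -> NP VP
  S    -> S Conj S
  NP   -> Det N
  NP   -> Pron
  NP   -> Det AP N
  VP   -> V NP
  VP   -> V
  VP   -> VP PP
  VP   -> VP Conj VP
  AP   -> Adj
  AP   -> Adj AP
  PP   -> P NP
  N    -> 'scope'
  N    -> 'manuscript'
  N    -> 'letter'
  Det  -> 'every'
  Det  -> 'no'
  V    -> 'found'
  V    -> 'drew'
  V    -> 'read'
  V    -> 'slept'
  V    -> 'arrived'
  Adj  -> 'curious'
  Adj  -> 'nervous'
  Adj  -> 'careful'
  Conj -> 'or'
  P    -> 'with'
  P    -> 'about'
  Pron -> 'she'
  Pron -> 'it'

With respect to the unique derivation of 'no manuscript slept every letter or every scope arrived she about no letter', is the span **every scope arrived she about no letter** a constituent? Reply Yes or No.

[S [S [NP [Det no] [N manuscript]] [VP [V slept] [NP [Det every] [N letter]]]] [Conj or] [S [NP [Det every] [N scope]] [VP [VP [V arrived] [NP [Pron she]]] [PP [P about] [NP [Det no] [N letter]]]]]]
The words 'every scope arrived she about no letter' are exhaustively dominated by a single S node (built by S → NP VP), so they form a constituent.

Yes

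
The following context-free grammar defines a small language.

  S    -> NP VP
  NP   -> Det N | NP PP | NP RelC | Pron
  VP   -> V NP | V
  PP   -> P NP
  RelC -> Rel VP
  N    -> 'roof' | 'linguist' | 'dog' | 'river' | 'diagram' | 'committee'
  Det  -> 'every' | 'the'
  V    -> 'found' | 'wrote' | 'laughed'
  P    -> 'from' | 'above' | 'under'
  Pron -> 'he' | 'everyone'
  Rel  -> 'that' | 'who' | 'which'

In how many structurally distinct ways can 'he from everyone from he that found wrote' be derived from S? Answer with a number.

Two of the 5 distinct bracketings:
[S [NP [NP [Pron he]] [PP [P from] [NP [NP [Pron everyone]] [PP [P from] [NP [NP [Pron he]] [RelC [Rel that] [VP [V found]]]]]]]] [VP [V wrote]]]
[S [NP [NP [Pron he]] [PP [P from] [NP [NP [NP [Pron everyone]] [PP [P from] [NP [Pron he]]]] [RelC [Rel that] [VP [V found]]]]]] [VP [V wrote]]]
The trees differ in how a recursive rule is bracketed over the same span.

5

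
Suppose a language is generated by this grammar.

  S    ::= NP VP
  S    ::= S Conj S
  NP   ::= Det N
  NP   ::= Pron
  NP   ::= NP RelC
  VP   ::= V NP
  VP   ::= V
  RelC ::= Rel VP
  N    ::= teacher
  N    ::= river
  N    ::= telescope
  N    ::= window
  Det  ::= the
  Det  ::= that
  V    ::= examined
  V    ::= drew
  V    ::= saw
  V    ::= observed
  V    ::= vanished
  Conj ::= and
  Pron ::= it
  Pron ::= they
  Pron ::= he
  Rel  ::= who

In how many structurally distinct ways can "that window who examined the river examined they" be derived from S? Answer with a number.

[S [NP [NP [Det that] [N window]] [RelC [Rel who] [VP [V examined] [NP [Det the] [N river]]]]] [VP [V examined] [NP [Pron they]]]]
No rule offers an alternative attachment or grouping for any span, so this is the only derivation.

1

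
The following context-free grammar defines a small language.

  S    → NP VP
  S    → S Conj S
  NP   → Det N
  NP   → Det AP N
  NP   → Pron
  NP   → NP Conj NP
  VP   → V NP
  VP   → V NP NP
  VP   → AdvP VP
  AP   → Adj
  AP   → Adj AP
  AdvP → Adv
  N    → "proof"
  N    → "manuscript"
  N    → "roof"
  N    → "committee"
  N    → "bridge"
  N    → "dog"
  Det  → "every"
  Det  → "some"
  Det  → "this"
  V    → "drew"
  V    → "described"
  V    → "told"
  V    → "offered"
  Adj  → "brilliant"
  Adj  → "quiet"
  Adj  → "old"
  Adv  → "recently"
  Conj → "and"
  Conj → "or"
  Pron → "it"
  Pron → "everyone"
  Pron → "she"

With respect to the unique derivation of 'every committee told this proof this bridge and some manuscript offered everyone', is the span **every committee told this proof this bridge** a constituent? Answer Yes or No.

Yes

[S [S [NP [Det every] [N committee]] [VP [V told] [NP [Det this] [N proof]] [NP [Det this] [N bridge]]]] [Conj and] [S [NP [Det some] [N manuscript]] [VP [V offered] [NP [Pron everyone]]]]]
The words 'every committee told this proof this bridge' are exhaustively dominated by a single S node (built by S → NP VP), so they form a constituent.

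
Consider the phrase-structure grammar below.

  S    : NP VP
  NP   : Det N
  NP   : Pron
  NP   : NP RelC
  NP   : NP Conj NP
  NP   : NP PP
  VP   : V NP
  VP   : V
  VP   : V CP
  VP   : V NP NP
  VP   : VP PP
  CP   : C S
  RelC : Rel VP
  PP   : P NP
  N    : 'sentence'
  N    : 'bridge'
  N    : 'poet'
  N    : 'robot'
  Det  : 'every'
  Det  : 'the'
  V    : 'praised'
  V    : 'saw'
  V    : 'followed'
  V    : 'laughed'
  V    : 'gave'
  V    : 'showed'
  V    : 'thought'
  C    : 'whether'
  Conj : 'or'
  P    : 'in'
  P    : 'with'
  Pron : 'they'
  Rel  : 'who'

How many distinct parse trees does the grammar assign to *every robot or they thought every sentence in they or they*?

3

Two of the 3 distinct bracketings:
[S [NP [NP [Det every] [N robot]] [Conj or] [NP [Pron they]]] [VP [V thought] [NP [NP [NP [Det every] [N sentence]] [PP [P in] [NP [Pron they]]]] [Conj or] [NP [Pron they]]]]]
[S [NP [NP [Det every] [N robot]] [Conj or] [NP [Pron they]]] [VP [V thought] [NP [NP [Det every] [N sentence]] [PP [P in] [NP [NP [Pron they]] [Conj or] [NP [Pron they]]]]]]]
The trees differ in how a recursive rule is bracketed over the same span.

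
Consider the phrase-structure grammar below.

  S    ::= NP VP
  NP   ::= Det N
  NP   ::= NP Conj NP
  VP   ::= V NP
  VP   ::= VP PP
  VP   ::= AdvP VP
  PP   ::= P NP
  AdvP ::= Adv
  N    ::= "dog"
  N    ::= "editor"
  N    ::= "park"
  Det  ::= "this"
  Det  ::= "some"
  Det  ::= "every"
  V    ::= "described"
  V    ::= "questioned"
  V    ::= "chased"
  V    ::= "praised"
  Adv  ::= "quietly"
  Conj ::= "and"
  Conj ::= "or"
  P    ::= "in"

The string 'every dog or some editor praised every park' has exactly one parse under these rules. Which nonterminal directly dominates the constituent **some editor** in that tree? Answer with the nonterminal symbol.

NP

[S [NP [NP [Det every] [N dog]] [Conj or] [NP [Det some] [N editor]]] [VP [V praised] [NP [Det every] [N park]]]]
The span 'some editor' is the NP node built by NP → Det N.
Its mother is the NP built by NP → NP Conj NP.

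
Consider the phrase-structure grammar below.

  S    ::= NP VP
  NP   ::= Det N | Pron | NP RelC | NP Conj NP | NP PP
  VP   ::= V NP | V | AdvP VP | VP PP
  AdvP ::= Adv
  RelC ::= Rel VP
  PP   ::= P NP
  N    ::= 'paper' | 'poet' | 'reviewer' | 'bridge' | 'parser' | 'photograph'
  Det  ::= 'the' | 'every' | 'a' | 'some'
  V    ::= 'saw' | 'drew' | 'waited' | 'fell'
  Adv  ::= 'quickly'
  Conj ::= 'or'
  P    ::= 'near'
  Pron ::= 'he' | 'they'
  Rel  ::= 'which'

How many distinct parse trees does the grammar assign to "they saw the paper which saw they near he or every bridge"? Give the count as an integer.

Two of the 8 distinct bracketings:
[S [NP [Pron they]] [VP [V saw] [NP [NP [Det the] [N paper]] [RelC [Rel which] [VP [V saw] [NP [NP [NP [Pron they]] [PP [P near] [NP [Pron he]]]] [Conj or] [NP [Det every] [N bridge]]]]]]]]
[S [NP [Pron they]] [VP [V saw] [NP [NP [Det the] [N paper]] [RelC [Rel which] [VP [V saw] [NP [NP [Pron they]] [PP [P near] [NP [NP [Pron he]] [Conj or] [NP [Det every] [N bridge]]]]]]]]]]
The trees differ in how a recursive rule is bracketed over the same span.

8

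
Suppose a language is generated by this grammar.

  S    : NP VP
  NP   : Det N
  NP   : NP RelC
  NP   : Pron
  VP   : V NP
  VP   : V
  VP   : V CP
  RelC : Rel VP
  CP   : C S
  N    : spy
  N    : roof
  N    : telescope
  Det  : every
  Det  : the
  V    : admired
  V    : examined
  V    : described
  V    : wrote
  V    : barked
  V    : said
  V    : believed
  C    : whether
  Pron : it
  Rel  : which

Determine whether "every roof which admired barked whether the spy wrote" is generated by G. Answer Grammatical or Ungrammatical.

Grammatical

[S [NP [NP [Det every] [N roof]] [RelC [Rel which] [VP [V admired]]]] [VP [V barked] [CP [C whether] [S [NP [Det the] [N spy]] [VP [V wrote]]]]]]
The bracketing above is licensed at every node by one of the given productions, with S at the root.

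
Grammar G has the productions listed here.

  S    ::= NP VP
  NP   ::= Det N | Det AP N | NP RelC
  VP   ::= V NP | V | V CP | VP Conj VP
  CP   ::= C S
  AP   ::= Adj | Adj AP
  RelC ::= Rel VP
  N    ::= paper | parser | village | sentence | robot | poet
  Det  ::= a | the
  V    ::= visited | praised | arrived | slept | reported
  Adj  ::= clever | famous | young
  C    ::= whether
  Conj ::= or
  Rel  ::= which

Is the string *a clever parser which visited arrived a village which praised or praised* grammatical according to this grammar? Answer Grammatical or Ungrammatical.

S
  NP
    NP
      Det: a
      AP
        Adj: clever
      N: parser
    RelC
      Rel: which
      VP
        V: visited
  VP
    V: arrived
    NP
      NP
        Det: a
        N: village
      RelC
        Rel: which
        VP
          VP
            V: praised
          Conj: or
          VP
            V: praised
The bracketing above is licensed at every node by one of the given productions, with S at the root.

Grammatical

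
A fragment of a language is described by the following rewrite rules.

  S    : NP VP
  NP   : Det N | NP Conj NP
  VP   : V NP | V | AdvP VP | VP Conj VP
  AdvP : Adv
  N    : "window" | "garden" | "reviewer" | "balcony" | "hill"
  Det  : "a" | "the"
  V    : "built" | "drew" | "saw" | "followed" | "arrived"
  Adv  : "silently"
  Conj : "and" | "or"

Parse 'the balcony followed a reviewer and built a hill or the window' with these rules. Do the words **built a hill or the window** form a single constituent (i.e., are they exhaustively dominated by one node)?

[S [NP [Det the] [N balcony]] [VP [VP [V followed] [NP [Det a] [N reviewer]]] [Conj and] [VP [V built] [NP [NP [Det a] [N hill]] [Conj or] [NP [Det the] [N window]]]]]]
The words 'built a hill or the window' are exhaustively dominated by a single VP node (built by VP → V NP), so they form a constituent.

Yes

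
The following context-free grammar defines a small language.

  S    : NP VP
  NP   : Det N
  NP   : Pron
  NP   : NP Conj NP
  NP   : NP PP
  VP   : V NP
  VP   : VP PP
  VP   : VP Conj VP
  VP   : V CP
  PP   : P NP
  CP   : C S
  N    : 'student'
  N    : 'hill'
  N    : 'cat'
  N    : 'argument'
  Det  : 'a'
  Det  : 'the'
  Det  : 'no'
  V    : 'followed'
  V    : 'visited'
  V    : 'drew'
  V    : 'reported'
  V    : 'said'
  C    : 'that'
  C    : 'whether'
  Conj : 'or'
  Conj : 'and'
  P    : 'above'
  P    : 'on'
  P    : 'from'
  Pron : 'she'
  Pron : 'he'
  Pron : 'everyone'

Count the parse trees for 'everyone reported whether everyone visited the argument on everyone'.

3

Two of the 3 distinct bracketings:
[S [NP [Pron everyone]] [VP [VP [V reported] [CP [C whether] [S [NP [Pron everyone]] [VP [V visited] [NP [Det the] [N argument]]]]]] [PP [P on] [NP [Pron everyone]]]]]
[S [NP [Pron everyone]] [VP [V reported] [CP [C whether] [S [NP [Pron everyone]] [VP [V visited] [NP [NP [Det the] [N argument]] [PP [P on] [NP [Pron everyone]]]]]]]]]
The difference turns on whether NP → NP PP is used at the relevant span, versus an alternative expansion of NP.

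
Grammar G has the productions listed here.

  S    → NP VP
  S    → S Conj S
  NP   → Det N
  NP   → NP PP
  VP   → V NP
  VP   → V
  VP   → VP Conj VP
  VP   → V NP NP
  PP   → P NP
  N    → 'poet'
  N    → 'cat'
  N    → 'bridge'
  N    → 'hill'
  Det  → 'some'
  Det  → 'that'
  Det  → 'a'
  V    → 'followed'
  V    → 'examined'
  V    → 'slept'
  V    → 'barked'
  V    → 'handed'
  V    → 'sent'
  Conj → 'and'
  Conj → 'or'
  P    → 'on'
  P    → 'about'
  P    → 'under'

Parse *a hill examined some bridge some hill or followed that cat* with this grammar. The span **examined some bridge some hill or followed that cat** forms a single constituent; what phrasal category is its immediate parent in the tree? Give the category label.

[S [NP [Det a] [N hill]] [VP [VP [V examined] [NP [Det some] [N bridge]] [NP [Det some] [N hill]]] [Conj or] [VP [V followed] [NP [Det that] [N cat]]]]]
The span 'examined some bridge some hill or followed that cat' is the VP node built by VP → VP Conj VP.
Its mother is the S built by S → NP VP.

S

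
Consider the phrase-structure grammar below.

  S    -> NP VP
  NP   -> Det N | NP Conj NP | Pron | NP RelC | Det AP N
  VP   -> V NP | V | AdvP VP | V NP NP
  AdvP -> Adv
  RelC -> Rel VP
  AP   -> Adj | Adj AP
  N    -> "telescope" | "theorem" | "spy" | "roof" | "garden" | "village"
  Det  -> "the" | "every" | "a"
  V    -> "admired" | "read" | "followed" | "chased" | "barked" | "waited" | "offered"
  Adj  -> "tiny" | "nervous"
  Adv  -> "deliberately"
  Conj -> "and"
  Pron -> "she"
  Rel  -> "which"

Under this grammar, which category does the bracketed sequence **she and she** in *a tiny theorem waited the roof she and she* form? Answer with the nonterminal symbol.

NP

S
  NP
    Det: a
    AP
      Adj: tiny
    N: theorem
  VP
    V: waited
    NP
      Det: the
      N: roof
    NP
      NP
        Pron: she
      Conj: and
      NP
        Pron: she
The span 'she and she' is the NP node built by NP → NP Conj NP.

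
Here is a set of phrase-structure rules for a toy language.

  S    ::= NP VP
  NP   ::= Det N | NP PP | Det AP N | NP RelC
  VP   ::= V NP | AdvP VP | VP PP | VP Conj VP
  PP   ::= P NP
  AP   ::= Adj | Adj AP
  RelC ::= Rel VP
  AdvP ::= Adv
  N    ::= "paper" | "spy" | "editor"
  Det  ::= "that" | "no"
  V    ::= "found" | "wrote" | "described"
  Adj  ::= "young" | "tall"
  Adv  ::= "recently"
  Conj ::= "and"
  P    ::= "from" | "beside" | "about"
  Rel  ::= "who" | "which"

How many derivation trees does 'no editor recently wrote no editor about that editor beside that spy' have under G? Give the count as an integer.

Two of the 9 distinct bracketings:
[S [NP [Det no] [N editor]] [VP [AdvP [Adv recently]] [VP [V wrote] [NP [NP [Det no] [N editor]] [PP [P about] [NP [NP [Det that] [N editor]] [PP [P beside] [NP [Det that] [N spy]]]]]]]]]
[S [NP [Det no] [N editor]] [VP [AdvP [Adv recently]] [VP [V wrote] [NP [NP [NP [Det no] [N editor]] [PP [P about] [NP [Det that] [N editor]]]] [PP [P beside] [NP [Det that] [N spy]]]]]]]
The trees differ in how a recursive rule is bracketed over the same span.

9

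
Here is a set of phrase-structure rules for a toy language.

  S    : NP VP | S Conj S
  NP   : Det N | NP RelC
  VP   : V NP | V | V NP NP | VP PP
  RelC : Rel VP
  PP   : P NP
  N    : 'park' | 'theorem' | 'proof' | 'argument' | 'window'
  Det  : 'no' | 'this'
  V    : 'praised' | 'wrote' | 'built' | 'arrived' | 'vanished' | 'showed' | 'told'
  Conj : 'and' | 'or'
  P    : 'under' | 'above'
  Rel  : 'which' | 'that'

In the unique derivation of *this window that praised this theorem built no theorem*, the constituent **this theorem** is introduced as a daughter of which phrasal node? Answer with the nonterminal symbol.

VP

S
  NP
    NP
      Det: this
      N: window
    RelC
      Rel: that
      VP
        V: praised
        NP
          Det: this
          N: theorem
  VP
    V: built
    NP
      Det: no
      N: theorem
The span 'this theorem' is the NP node built by NP → Det N.
Its mother is the VP built by VP → V NP.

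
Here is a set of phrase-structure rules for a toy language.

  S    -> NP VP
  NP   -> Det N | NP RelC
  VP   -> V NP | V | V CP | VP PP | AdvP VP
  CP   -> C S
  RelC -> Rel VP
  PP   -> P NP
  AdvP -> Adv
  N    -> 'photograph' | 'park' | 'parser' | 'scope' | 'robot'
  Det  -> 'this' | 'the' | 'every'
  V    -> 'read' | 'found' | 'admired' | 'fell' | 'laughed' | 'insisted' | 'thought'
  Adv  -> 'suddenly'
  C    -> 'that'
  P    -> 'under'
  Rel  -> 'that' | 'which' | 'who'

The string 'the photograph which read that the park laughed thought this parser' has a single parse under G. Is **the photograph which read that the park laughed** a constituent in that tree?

[S [NP [NP [Det the] [N photograph]] [RelC [Rel which] [VP [V read] [CP [C that] [S [NP [Det the] [N park]] [VP [V laughed]]]]]]] [VP [V thought] [NP [Det this] [N parser]]]]
The words 'the photograph which read that the park laughed' are exhaustively dominated by a single NP node (built by NP → NP RelC), so they form a constituent.

Yes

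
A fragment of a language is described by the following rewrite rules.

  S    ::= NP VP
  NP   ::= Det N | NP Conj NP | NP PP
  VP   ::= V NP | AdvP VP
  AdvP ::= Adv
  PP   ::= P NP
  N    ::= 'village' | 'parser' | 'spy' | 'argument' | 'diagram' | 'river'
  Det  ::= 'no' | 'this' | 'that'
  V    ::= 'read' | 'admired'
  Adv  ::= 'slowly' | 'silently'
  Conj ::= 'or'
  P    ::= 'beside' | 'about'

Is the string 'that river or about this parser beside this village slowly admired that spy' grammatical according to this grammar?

Ungrammatical

A Conj word can never sit immediately before a P word in any string this grammar generates, so the substring 'or about' rules out a derivation.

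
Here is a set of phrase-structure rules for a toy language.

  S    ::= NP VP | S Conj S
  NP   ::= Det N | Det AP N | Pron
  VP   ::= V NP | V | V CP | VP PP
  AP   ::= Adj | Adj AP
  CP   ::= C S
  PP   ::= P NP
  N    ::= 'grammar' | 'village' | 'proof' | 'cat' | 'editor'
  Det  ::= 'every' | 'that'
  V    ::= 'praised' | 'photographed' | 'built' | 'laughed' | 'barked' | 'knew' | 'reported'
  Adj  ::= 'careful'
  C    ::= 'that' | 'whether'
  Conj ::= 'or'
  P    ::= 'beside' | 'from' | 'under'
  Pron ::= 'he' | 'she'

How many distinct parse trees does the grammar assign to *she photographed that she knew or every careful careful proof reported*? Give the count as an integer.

2

The two bracketings:
[S [NP [Pron she]] [VP [V photographed] [CP [C that] [S [S [NP [Pron she]] [VP [V knew]]] [Conj or] [S [NP [Det every] [AP [Adj careful] [AP [Adj careful]]] [N proof]] [VP [V reported]]]]]]]
[S [S [NP [Pron she]] [VP [V photographed] [CP [C that] [S [NP [Pron she]] [VP [V knew]]]]]] [Conj or] [S [NP [Det every] [AP [Adj careful] [AP [Adj careful]]] [N proof]] [VP [V reported]]]]
The trees differ in how a recursive rule is bracketed over the same span.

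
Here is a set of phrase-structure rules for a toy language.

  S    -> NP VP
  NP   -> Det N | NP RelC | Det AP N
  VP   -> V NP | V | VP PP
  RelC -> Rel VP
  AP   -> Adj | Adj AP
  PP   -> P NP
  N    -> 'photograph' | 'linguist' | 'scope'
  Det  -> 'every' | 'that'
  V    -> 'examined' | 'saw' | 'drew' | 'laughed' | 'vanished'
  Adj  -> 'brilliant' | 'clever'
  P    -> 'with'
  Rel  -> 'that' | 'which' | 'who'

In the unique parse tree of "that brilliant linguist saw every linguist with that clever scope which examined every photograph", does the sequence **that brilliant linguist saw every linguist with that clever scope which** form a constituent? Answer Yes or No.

[S [NP [Det that] [AP [Adj brilliant]] [N linguist]] [VP [VP [V saw] [NP [Det every] [N linguist]]] [PP [P with] [NP [NP [Det that] [AP [Adj clever]] [N scope]] [RelC [Rel which] [VP [V examined] [NP [Det every] [N photograph]]]]]]]]
The smallest constituent containing 'that brilliant linguist saw every linguist with that clever scope which' is the S spanning 'that brilliant linguist saw every linguist with that clever scope which examined every photograph'; no single node in the tree dominates exactly the given words.

No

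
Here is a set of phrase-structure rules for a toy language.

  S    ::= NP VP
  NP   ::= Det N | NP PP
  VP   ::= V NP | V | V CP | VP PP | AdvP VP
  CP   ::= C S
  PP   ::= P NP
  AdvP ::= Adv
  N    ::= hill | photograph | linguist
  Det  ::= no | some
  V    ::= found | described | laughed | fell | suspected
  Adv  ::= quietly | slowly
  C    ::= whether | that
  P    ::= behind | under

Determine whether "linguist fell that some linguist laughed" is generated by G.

Ungrammatical

For S → NP VP, no prefix of the string parses as an NP.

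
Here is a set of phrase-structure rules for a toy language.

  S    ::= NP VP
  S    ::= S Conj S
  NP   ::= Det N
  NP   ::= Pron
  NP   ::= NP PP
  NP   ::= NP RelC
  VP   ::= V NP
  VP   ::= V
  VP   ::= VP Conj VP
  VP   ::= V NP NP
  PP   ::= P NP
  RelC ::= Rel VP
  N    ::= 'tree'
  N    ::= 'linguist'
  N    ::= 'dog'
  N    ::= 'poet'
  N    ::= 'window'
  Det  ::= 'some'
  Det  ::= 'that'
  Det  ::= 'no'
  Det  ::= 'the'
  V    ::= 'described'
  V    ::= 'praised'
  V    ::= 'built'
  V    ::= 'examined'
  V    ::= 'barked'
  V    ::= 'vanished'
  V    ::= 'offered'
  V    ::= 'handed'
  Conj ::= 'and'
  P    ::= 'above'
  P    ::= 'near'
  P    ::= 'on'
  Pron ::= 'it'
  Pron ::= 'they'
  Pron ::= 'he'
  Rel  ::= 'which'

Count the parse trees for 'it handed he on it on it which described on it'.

Two of the 9 distinct bracketings:
[S [NP [Pron it]] [VP [V handed] [NP [NP [Pron he]] [PP [P on] [NP [NP [Pron it]] [PP [P on] [NP [NP [NP [Pron it]] [RelC [Rel which] [VP [V described]]]] [PP [P on] [NP [Pron it]]]]]]]]]]
[S [NP [Pron it]] [VP [V handed] [NP [NP [Pron he]] [PP [P on] [NP [NP [NP [Pron it]] [PP [P on] [NP [NP [Pron it]] [RelC [Rel which] [VP [V described]]]]]] [PP [P on] [NP [Pron it]]]]]]]]
The trees differ in how a recursive rule is bracketed over the same span.

9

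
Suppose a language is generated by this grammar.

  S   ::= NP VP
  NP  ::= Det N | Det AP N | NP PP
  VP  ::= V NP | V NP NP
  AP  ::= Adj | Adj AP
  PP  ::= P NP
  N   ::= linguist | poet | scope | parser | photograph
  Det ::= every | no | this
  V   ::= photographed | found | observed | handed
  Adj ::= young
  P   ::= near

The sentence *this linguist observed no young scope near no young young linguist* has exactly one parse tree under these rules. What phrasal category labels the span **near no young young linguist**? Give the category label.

[S [NP [Det this] [N linguist]] [VP [V observed] [NP [NP [Det no] [AP [Adj young]] [N scope]] [PP [P near] [NP [Det no] [AP [Adj young] [AP [Adj young]]] [N linguist]]]]]]
The span 'near no young young linguist' is the PP node built by PP → P NP.

PP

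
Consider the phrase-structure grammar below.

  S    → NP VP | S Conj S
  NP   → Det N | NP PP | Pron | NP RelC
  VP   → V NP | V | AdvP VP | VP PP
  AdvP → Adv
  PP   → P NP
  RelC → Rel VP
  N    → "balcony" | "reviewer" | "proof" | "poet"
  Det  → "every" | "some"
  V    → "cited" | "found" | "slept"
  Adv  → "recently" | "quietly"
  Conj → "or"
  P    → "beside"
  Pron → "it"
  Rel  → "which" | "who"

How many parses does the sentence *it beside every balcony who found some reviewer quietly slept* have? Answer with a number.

2

The two bracketings:
[S [NP [NP [Pron it]] [PP [P beside] [NP [NP [Det every] [N balcony]] [RelC [Rel who] [VP [V found] [NP [Det some] [N reviewer]]]]]]] [VP [AdvP [Adv quietly]] [VP [V slept]]]]
[S [NP [NP [NP [Pron it]] [PP [P beside] [NP [Det every] [N balcony]]]] [RelC [Rel who] [VP [V found] [NP [Det some] [N reviewer]]]]] [VP [AdvP [Adv quietly]] [VP [V slept]]]]
The trees differ in how a recursive rule is bracketed over the same span.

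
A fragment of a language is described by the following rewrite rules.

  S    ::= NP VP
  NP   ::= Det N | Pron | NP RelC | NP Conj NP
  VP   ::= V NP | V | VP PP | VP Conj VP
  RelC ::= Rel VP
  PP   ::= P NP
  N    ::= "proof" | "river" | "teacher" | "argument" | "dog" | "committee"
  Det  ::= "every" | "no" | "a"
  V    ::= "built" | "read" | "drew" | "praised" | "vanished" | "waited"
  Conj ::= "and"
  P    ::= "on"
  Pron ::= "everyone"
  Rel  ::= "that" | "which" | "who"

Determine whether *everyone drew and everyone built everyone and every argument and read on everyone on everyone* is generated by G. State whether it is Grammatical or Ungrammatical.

Ungrammatical

For S → NP VP, the only prefix that parses as NP is 'everyone', but the remainder 'drew and everyone built everyone and every argument and read on everyone on everyone' is not a VP under these rules.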